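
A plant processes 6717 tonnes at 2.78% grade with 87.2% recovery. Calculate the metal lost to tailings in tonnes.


Total metal in feed:
= 6717 * 2.78 / 100 = 186.7326 tonnes
Metal recovered:
= 186.7326 * 87.2 / 100 = 162.8308272 tonnes
Metal lost to tailings:
= 186.7326 - 162.8308272
= 23.9018 tonnes

23.9018 tonnes


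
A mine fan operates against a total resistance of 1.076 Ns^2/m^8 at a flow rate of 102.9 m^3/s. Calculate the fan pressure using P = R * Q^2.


11393.1292 Pa

Compute Q^2:
Q^2 = 102.9^2 = 10588.41
Compute pressure:
P = R * Q^2 = 1.076 * 10588.41
= 11393.1292 Pa


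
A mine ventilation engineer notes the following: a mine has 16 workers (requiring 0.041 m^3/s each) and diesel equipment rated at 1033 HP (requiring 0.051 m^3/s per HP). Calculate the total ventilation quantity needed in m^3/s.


Airflow for workers:
Q_people = 16 * 0.041 = 0.656 m^3/s
Airflow for diesel equipment:
Q_diesel = 1033 * 0.051 = 52.683 m^3/s
Total ventilation:
Q_total = 0.656 + 52.683
= 53.339 m^3/s

53.339 m^3/s


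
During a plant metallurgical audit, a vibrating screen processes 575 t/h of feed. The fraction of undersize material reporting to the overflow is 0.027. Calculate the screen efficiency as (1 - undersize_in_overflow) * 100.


97.3%

Screen efficiency = (1 - fraction of undersize in overflow) * 100
= (1 - 0.027) * 100
= 0.973 * 100
= 97.3%


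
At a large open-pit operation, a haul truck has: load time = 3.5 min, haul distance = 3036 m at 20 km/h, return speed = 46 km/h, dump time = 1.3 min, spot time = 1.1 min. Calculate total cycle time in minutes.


18.968 min

Convert haul speed to m/min: 20 * 1000/60 = 333.3333333 m/min
Haul time = 3036 / 333.3333333 = 9.108 min
Convert return speed to m/min: 46 * 1000/60 = 766.6666667 m/min
Return time = 3036 / 766.6666667 = 3.96 min
Total cycle time:
= 3.5 + 9.108 + 1.3 + 3.96 + 1.1
= 18.968 min


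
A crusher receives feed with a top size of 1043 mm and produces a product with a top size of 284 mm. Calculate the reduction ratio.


Reduction ratio = feed size / product size
= 1043 / 284
= 3.6725

3.6725


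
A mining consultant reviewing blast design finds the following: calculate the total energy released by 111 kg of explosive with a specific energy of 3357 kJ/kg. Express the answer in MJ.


372.627 MJ

Energy = mass * specific_energy / 1000
= 111 * 3357 / 1000
= 372627 / 1000
= 372.627 MJ


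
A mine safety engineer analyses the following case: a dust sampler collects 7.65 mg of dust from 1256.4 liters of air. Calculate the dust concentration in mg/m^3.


6.0888 mg/m^3

Convert liters to m^3: 1 m^3 = 1000 L
Concentration = mass / volume * 1000
= 7.65 / 1256.4 * 1000
= 0.006088825215 * 1000
= 6.0888 mg/m^3


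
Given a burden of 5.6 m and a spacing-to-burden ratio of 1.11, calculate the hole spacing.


Spacing = burden * ratio
= 5.6 * 1.11
= 6.216 m

6.216 m


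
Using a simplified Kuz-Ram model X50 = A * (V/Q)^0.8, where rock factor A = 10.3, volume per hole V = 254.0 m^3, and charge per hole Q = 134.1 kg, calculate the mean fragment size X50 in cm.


Compute V/Q:
V/Q = 254.0 / 134.1 = 1.894108874
Raise to the power 0.8:
(V/Q)^0.8 = 1.894108874^0.8 = 1.666955288
Multiply by A:
X50 = 10.3 * 1.666955288
= 17.1696 cm

17.1696 cm


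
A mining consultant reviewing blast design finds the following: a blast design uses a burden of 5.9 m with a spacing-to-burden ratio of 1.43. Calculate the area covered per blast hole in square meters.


49.7783 m^2

First, find the spacing:
Spacing = burden * ratio = 5.9 * 1.43
= 8.437 m
Then, calculate the area:
Area = burden * spacing = 5.9 * 8.437
= 49.7783 m^2


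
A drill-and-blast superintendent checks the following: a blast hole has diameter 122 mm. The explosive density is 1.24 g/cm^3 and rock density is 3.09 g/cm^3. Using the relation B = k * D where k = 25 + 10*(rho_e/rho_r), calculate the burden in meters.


First, compute k:
rho_e / rho_r = 1.24 / 3.09 = 0.4012944984
k = 25 + 10 * 0.4012944984 = 29.01294498
Then, compute burden:
B = k * D / 1000 = 29.01294498 * 122 / 1000
= 3539.579288 / 1000
= 3.5396 m

3.5396 m


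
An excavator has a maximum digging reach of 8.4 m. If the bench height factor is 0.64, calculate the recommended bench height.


Bench height = reach * factor
= 8.4 * 0.64
= 5.376 m

5.376 m


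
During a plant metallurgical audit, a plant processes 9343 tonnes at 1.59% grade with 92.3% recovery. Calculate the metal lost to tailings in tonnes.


Total metal in feed:
= 9343 * 1.59 / 100 = 148.5537 tonnes
Metal recovered:
= 148.5537 * 92.3 / 100 = 137.1150651 tonnes
Metal lost to tailings:
= 148.5537 - 137.1150651
= 11.4386 tonnes

11.4386 tonnes


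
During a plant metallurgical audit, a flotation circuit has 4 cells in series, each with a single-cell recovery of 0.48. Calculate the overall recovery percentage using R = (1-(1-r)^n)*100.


92.6884%

Complement of single-cell recovery:
1 - r = 1 - 0.48 = 0.52
Raise to power n:
(1 - r)^4 = 0.52^4 = 0.07311616
Overall recovery:
R = (1 - 0.07311616) * 100
= 92.6884%


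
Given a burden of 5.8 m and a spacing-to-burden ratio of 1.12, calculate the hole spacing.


6.496 m

Spacing = burden * ratio
= 5.8 * 1.12
= 6.496 m


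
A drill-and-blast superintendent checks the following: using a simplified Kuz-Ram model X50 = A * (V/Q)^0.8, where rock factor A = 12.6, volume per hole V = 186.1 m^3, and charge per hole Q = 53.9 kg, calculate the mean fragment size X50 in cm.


33.9544 cm

Compute V/Q:
V/Q = 186.1 / 53.9 = 3.452690167
Raise to the power 0.8:
(V/Q)^0.8 = 3.452690167^0.8 = 2.694797193
Multiply by A:
X50 = 12.6 * 2.694797193
= 33.9544 cm


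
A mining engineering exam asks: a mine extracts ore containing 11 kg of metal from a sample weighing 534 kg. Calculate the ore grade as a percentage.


Ore grade = (metal mass / ore mass) * 100
= (11 / 534) * 100
= 0.02059925094 * 100
= 2.0599%

2.0599%


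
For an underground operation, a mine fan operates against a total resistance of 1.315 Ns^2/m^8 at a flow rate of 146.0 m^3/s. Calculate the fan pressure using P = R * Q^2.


Compute Q^2:
Q^2 = 146.0^2 = 21316.0
Compute pressure:
P = R * Q^2 = 1.315 * 21316.0
= 28030.54 Pa

28030.54 Pa


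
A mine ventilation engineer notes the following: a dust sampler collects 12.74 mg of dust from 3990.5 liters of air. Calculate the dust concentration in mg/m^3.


3.1926 mg/m^3

Convert liters to m^3: 1 m^3 = 1000 L
Concentration = mass / volume * 1000
= 12.74 / 3990.5 * 1000
= 0.003192582383 * 1000
= 3.1926 mg/m^3


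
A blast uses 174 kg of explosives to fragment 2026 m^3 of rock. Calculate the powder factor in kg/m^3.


Powder factor = explosive mass / rock volume
= 174 / 2026
= 0.0859 kg/m^3

0.0859 kg/m^3


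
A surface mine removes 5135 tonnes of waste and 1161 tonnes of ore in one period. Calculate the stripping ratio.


Stripping ratio = waste tonnage / ore tonnage
= 5135 / 1161
= 4.4229

4.4229


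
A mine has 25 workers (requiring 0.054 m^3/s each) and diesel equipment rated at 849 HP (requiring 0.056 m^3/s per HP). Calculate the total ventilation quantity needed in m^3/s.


48.894 m^3/s

Airflow for workers:
Q_people = 25 * 0.054 = 1.35 m^3/s
Airflow for diesel equipment:
Q_diesel = 849 * 0.056 = 47.544 m^3/s
Total ventilation:
Q_total = 1.35 + 47.544
= 48.894 m^3/s


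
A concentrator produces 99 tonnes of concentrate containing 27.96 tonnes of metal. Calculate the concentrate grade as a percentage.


28.2424%

Grade = (metal in concentrate / concentrate mass) * 100
= (27.96 / 99) * 100
= 0.2824242424 * 100
= 28.2424%


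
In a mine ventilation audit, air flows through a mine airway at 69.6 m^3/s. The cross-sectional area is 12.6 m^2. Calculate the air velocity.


5.5238 m/s

Velocity = flow rate / cross-sectional area
= 69.6 / 12.6
= 5.5238 m/s


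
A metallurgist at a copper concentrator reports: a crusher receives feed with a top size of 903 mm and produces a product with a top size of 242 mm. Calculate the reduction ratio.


Reduction ratio = feed size / product size
= 903 / 242
= 3.7314

3.7314


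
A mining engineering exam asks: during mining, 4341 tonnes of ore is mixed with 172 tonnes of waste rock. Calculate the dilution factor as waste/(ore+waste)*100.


3.8112%

Total material = ore + waste
= 4341 + 172 = 4513 tonnes
Dilution = waste / total * 100
= 172 / 4513 * 100
= 0.03811212054 * 100
= 3.8112%


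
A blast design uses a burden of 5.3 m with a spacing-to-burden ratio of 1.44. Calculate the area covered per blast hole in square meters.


40.4496 m^2

First, find the spacing:
Spacing = burden * ratio = 5.3 * 1.44
= 7.632 m
Then, calculate the area:
Area = burden * spacing = 5.3 * 7.632
= 40.4496 m^2


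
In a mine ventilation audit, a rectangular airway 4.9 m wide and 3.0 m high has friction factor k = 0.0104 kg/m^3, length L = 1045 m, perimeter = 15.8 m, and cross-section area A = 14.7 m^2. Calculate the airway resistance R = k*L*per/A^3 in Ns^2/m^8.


0.0541 Ns^2/m^8

Compute the numerator:
k * L * per = 0.0104 * 1045 * 15.8
= 171.7144
Compute the denominator:
A^3 = 14.7^3 = 3176.523
Resistance:
R = 171.7144 / 3176.523
= 0.0541 Ns^2/m^8


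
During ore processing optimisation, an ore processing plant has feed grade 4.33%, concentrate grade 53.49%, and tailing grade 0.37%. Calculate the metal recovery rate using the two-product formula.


Using the two-product formula:
R = 100 * c * (f - t) / (f * (c - t))
Numerator = 100 * 53.49 * (4.33 - 0.37)
= 100 * 53.49 * 3.96
= 21182.04
Denominator = 4.33 * (53.49 - 0.37)
= 4.33 * 53.12
= 230.0096
R = 21182.04 / 230.0096
= 92.092%

92.092%


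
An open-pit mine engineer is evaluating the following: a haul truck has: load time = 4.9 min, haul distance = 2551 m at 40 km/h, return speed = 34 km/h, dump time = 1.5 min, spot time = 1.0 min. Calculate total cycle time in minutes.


15.7283 min

Convert haul speed to m/min: 40 * 1000/60 = 666.6666667 m/min
Haul time = 2551 / 666.6666667 = 3.8265 min
Convert return speed to m/min: 34 * 1000/60 = 566.6666667 m/min
Return time = 2551 / 566.6666667 = 4.501764706 min
Total cycle time:
= 4.9 + 3.8265 + 1.5 + 4.501764706 + 1.0
= 15.7283 min


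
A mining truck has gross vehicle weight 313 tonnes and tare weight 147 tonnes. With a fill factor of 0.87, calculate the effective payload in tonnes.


144.42 tonnes

Maximum payload = gross - tare
= 313 - 147 = 166 tonnes
Effective payload = max payload * fill factor
= 166 * 0.87
= 144.42 tonnes


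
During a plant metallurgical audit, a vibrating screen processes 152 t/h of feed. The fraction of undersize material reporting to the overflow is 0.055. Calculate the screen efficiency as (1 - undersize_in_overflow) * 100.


Screen efficiency = (1 - fraction of undersize in overflow) * 100
= (1 - 0.055) * 100
= 0.945 * 100
= 94.5%

94.5%


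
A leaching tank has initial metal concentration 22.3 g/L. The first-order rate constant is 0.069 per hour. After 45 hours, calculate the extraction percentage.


Compute the exponent:
-k * t = -0.069 * 45 = -3.105
Remaining concentration:
C = 22.3 * exp(-3.105)
= 22.3 * 0.04482451856
= 0.9995867639 g/L
Extracted = 22.3 - 0.9995867639 = 21.30041324 g/L
Extraction % = 21.30041324 / 22.3 * 100
= 95.5175%

95.5175%


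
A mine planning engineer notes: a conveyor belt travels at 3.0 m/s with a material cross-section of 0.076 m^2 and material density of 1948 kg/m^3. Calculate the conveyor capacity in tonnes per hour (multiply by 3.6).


Volumetric flow = speed * area
= 3.0 * 0.076 = 0.228 m^3/s
Mass flow = volumetric * density
= 0.228 * 1948 = 444.144 kg/s
Convert to t/h: multiply by 3.6
Capacity = 444.144 * 3.6
= 1598.9184 t/h

1598.9184 t/h


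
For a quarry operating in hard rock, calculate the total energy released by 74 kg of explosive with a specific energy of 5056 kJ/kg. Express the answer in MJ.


374.144 MJ

Energy = mass * specific_energy / 1000
= 74 * 5056 / 1000
= 374144 / 1000
= 374.144 MJ


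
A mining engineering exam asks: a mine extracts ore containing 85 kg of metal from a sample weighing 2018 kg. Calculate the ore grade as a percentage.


Ore grade = (metal mass / ore mass) * 100
= (85 / 2018) * 100
= 0.04212091179 * 100
= 4.2121%

4.2121%


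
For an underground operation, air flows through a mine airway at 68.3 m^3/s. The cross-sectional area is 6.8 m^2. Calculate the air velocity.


10.0441 m/s

Velocity = flow rate / cross-sectional area
= 68.3 / 6.8
= 10.0441 m/s


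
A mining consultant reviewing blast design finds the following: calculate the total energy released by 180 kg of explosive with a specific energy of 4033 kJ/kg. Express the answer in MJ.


Energy = mass * specific_energy / 1000
= 180 * 4033 / 1000
= 725940 / 1000
= 725.94 MJ

725.94 MJ


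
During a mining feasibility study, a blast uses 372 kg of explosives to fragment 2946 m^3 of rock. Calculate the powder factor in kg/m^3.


Powder factor = explosive mass / rock volume
= 372 / 2946
= 0.1263 kg/m^3

0.1263 kg/m^3


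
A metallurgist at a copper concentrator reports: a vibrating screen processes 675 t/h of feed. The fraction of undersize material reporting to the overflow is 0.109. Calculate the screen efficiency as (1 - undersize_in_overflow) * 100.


Screen efficiency = (1 - fraction of undersize in overflow) * 100
= (1 - 0.109) * 100
= 0.891 * 100
= 89.1%

89.1%


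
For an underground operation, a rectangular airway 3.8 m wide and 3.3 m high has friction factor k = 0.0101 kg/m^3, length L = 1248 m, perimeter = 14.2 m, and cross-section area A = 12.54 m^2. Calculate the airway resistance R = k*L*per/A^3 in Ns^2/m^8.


0.0908 Ns^2/m^8

Compute the numerator:
k * L * per = 0.0101 * 1248 * 14.2
= 178.98816
Compute the denominator:
A^3 = 12.54^3 = 1971.935064
Resistance:
R = 178.98816 / 1971.935064
= 0.0908 Ns^2/m^8


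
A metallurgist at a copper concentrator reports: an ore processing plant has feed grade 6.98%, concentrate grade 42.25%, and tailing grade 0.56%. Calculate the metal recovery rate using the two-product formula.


93.2126%

Using the two-product formula:
R = 100 * c * (f - t) / (f * (c - t))
Numerator = 100 * 42.25 * (6.98 - 0.56)
= 100 * 42.25 * 6.42
= 27124.5
Denominator = 6.98 * (42.25 - 0.56)
= 6.98 * 41.69
= 290.9962
R = 27124.5 / 290.9962
= 93.2126%


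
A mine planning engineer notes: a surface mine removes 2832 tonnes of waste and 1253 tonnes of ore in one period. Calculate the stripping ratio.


Stripping ratio = waste tonnage / ore tonnage
= 2832 / 1253
= 2.2602

2.2602


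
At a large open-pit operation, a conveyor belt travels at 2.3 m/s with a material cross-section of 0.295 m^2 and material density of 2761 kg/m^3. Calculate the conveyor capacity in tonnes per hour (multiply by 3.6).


6744.0186 t/h

Volumetric flow = speed * area
= 2.3 * 0.295 = 0.6785 m^3/s
Mass flow = volumetric * density
= 0.6785 * 2761 = 1873.3385 kg/s
Convert to t/h: multiply by 3.6
Capacity = 1873.3385 * 3.6
= 6744.0186 t/h


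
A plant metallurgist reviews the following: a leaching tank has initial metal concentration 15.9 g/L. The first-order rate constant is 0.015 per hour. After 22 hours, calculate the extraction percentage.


28.1076%

Compute the exponent:
-k * t = -0.015 * 22 = -0.33
Remaining concentration:
C = 15.9 * exp(-0.33)
= 15.9 * 0.7189237334
= 11.43088736 g/L
Extracted = 15.9 - 11.43088736 = 4.469112638 g/L
Extraction % = 4.469112638 / 15.9 * 100
= 28.1076%


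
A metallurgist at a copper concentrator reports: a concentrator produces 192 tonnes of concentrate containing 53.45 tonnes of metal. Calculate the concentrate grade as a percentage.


27.8385%

Grade = (metal in concentrate / concentrate mass) * 100
= (53.45 / 192) * 100
= 0.2783854167 * 100
= 27.8385%


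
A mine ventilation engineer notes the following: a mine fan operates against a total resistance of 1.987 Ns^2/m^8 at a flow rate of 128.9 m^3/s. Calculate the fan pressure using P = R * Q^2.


Compute Q^2:
Q^2 = 128.9^2 = 16615.21
Compute pressure:
P = R * Q^2 = 1.987 * 16615.21
= 33014.4223 Pa

33014.4223 Pa


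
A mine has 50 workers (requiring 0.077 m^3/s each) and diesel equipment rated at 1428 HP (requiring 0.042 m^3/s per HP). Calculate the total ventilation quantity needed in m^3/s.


63.826 m^3/s

Airflow for workers:
Q_people = 50 * 0.077 = 3.85 m^3/s
Airflow for diesel equipment:
Q_diesel = 1428 * 0.042 = 59.976 m^3/s
Total ventilation:
Q_total = 3.85 + 59.976
= 63.826 m^3/s


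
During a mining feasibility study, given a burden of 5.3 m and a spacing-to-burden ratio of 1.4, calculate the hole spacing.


Spacing = burden * ratio
= 5.3 * 1.4
= 7.42 m

7.42 m


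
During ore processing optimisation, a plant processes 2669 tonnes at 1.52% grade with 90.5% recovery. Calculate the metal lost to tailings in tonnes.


3.854 tonnes

Total metal in feed:
= 2669 * 1.52 / 100 = 40.5688 tonnes
Metal recovered:
= 40.5688 * 90.5 / 100 = 36.714764 tonnes
Metal lost to tailings:
= 40.5688 - 36.714764
= 3.854 tonnes


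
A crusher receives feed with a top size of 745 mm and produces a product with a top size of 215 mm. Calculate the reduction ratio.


3.4651

Reduction ratio = feed size / product size
= 745 / 215
= 3.4651


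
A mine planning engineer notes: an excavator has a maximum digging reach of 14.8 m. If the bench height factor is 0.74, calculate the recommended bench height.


10.952 m

Bench height = reach * factor
= 14.8 * 0.74
= 10.952 m


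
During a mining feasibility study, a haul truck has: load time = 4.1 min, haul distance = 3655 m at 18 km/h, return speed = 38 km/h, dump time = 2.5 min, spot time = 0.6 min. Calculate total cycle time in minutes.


Convert haul speed to m/min: 18 * 1000/60 = 300 m/min
Haul time = 3655 / 300 = 12.18333333 min
Convert return speed to m/min: 38 * 1000/60 = 633.3333333 m/min
Return time = 3655 / 633.3333333 = 5.771052632 min
Total cycle time:
= 4.1 + 12.18333333 + 2.5 + 5.771052632 + 0.6
= 25.1544 min

25.1544 min


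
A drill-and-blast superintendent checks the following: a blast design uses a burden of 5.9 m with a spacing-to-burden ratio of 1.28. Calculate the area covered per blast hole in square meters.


44.5568 m^2

First, find the spacing:
Spacing = burden * ratio = 5.9 * 1.28
= 7.552 m
Then, calculate the area:
Area = burden * spacing = 5.9 * 7.552
= 44.5568 m^2


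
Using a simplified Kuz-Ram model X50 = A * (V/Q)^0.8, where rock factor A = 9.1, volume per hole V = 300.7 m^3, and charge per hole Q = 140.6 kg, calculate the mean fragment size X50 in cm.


Compute V/Q:
V/Q = 300.7 / 140.6 = 2.138691323
Raise to the power 0.8:
(V/Q)^0.8 = 2.138691323^0.8 = 1.837039463
Multiply by A:
X50 = 9.1 * 1.837039463
= 16.7171 cm

16.7171 cm


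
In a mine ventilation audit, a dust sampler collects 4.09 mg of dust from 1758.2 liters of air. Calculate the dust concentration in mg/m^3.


Convert liters to m^3: 1 m^3 = 1000 L
Concentration = mass / volume * 1000
= 4.09 / 1758.2 * 1000
= 0.002326242748 * 1000
= 2.3262 mg/m^3

2.3262 mg/m^3


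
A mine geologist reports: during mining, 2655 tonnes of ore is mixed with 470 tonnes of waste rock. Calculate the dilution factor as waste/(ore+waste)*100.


Total material = ore + waste
= 2655 + 470 = 3125 tonnes
Dilution = waste / total * 100
= 470 / 3125 * 100
= 0.1504 * 100
= 15.04%

15.04%


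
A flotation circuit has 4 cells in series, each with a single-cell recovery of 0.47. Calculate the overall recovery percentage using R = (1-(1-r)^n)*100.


92.1095%

Complement of single-cell recovery:
1 - r = 1 - 0.47 = 0.53
Raise to power n:
(1 - r)^4 = 0.53^4 = 0.07890481
Overall recovery:
R = (1 - 0.07890481) * 100
= 92.1095%


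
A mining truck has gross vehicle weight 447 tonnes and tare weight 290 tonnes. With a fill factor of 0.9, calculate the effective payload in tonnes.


Maximum payload = gross - tare
= 447 - 290 = 157 tonnes
Effective payload = max payload * fill factor
= 157 * 0.9
= 141.3 tonnes

141.3 tonnes


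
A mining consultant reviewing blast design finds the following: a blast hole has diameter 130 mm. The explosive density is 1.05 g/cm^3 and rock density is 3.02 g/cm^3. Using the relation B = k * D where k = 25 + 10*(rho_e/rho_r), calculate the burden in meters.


First, compute k:
rho_e / rho_r = 1.05 / 3.02 = 0.3476821192
k = 25 + 10 * 0.3476821192 = 28.47682119
Then, compute burden:
B = k * D / 1000 = 28.47682119 * 130 / 1000
= 3701.986755 / 1000
= 3.702 m

3.702 m


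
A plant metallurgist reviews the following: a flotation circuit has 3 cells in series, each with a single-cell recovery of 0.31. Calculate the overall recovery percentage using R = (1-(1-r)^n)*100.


Complement of single-cell recovery:
1 - r = 1 - 0.31 = 0.69
Raise to power n:
(1 - r)^3 = 0.69^3 = 0.328509
Overall recovery:
R = (1 - 0.328509) * 100
= 67.1491%

67.1491%


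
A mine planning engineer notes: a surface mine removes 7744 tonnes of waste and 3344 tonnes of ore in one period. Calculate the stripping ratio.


Stripping ratio = waste tonnage / ore tonnage
= 7744 / 3344
= 2.3158

2.3158


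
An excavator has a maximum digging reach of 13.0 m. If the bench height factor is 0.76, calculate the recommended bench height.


9.88 m

Bench height = reach * factor
= 13.0 * 0.76
= 9.88 m


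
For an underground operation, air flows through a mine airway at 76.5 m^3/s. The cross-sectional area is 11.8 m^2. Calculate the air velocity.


Velocity = flow rate / cross-sectional area
= 76.5 / 11.8
= 6.4831 m/s

6.4831 m/s


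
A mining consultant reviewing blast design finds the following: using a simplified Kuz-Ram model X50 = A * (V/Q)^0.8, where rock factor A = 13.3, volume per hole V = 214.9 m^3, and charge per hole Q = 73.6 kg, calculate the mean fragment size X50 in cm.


Compute V/Q:
V/Q = 214.9 / 73.6 = 2.919836957
Raise to the power 0.8:
(V/Q)^0.8 = 2.919836957^0.8 = 2.356605467
Multiply by A:
X50 = 13.3 * 2.356605467
= 31.3429 cm

31.3429 cm


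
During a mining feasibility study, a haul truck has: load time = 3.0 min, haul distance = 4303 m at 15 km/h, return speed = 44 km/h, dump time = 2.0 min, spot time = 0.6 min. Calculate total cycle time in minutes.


28.6797 min

Convert haul speed to m/min: 15 * 1000/60 = 250 m/min
Haul time = 4303 / 250 = 17.212 min
Convert return speed to m/min: 44 * 1000/60 = 733.3333333 m/min
Return time = 4303 / 733.3333333 = 5.867727273 min
Total cycle time:
= 3.0 + 17.212 + 2.0 + 5.867727273 + 0.6
= 28.6797 min


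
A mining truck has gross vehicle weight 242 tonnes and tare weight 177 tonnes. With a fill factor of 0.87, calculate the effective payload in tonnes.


Maximum payload = gross - tare
= 242 - 177 = 65 tonnes
Effective payload = max payload * fill factor
= 65 * 0.87
= 56.55 tonnes

56.55 tonnes


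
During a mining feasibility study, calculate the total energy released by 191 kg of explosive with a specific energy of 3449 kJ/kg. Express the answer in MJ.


Energy = mass * specific_energy / 1000
= 191 * 3449 / 1000
= 658759 / 1000
= 658.759 MJ

658.759 MJ


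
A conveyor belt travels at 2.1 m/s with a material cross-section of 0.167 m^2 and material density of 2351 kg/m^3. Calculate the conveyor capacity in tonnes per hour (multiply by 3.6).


Volumetric flow = speed * area
= 2.1 * 0.167 = 0.3507 m^3/s
Mass flow = volumetric * density
= 0.3507 * 2351 = 824.4957 kg/s
Convert to t/h: multiply by 3.6
Capacity = 824.4957 * 3.6
= 2968.1845 t/h

2968.1845 t/h


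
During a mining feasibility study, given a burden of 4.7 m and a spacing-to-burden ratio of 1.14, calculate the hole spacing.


5.358 m

Spacing = burden * ratio
= 4.7 * 1.14
= 5.358 m


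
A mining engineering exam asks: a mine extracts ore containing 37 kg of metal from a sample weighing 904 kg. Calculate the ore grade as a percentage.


4.0929%

Ore grade = (metal mass / ore mass) * 100
= (37 / 904) * 100
= 0.04092920354 * 100
= 4.0929%


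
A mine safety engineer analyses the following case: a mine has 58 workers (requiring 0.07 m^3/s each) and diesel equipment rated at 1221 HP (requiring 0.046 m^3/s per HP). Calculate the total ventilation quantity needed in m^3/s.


Airflow for workers:
Q_people = 58 * 0.07 = 4.06 m^3/s
Airflow for diesel equipment:
Q_diesel = 1221 * 0.046 = 56.166 m^3/s
Total ventilation:
Q_total = 4.06 + 56.166
= 60.226 m^3/s

60.226 m^3/s


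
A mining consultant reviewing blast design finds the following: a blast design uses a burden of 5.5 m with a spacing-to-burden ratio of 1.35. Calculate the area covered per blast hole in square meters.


40.8375 m^2

First, find the spacing:
Spacing = burden * ratio = 5.5 * 1.35
= 7.425 m
Then, calculate the area:
Area = burden * spacing = 5.5 * 7.425
= 40.8375 m^2


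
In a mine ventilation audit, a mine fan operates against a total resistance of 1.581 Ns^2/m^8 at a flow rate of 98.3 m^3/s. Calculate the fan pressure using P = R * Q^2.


15277.0291 Pa

Compute Q^2:
Q^2 = 98.3^2 = 9662.89
Compute pressure:
P = R * Q^2 = 1.581 * 9662.89
= 15277.0291 Pa


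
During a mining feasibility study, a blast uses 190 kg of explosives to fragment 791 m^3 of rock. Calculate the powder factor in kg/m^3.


0.2402 kg/m^3

Powder factor = explosive mass / rock volume
= 190 / 791
= 0.2402 kg/m^3


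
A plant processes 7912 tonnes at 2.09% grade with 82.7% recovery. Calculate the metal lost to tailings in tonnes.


Total metal in feed:
= 7912 * 2.09 / 100 = 165.3608 tonnes
Metal recovered:
= 165.3608 * 82.7 / 100 = 136.7533816 tonnes
Metal lost to tailings:
= 165.3608 - 136.7533816
= 28.6074 tonnes

28.6074 tonnes


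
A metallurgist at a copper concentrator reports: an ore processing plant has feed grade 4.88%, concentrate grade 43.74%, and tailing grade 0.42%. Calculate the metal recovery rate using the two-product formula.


92.2795%

Using the two-product formula:
R = 100 * c * (f - t) / (f * (c - t))
Numerator = 100 * 43.74 * (4.88 - 0.42)
= 100 * 43.74 * 4.46
= 19508.04
Denominator = 4.88 * (43.74 - 0.42)
= 4.88 * 43.32
= 211.4016
R = 19508.04 / 211.4016
= 92.2795%


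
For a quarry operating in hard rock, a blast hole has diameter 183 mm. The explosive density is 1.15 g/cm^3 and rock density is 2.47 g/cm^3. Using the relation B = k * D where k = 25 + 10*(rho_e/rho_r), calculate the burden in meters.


5.427 m

First, compute k:
rho_e / rho_r = 1.15 / 2.47 = 0.4655870445
k = 25 + 10 * 0.4655870445 = 29.65587045
Then, compute burden:
B = k * D / 1000 = 29.65587045 * 183 / 1000
= 5427.024291 / 1000
= 5.427 m


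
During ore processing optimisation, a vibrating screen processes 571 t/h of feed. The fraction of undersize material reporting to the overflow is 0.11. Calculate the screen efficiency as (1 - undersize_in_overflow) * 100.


89.0%

Screen efficiency = (1 - fraction of undersize in overflow) * 100
= (1 - 0.11) * 100
= 0.89 * 100
= 89.0%


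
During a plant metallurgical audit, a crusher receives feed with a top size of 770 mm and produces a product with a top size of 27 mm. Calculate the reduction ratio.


Reduction ratio = feed size / product size
= 770 / 27
= 28.5185

28.5185


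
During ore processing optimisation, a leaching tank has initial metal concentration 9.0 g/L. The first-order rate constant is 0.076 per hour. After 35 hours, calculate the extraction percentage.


93.0052%

Compute the exponent:
-k * t = -0.076 * 35 = -2.66
Remaining concentration:
C = 9.0 * exp(-2.66)
= 9.0 * 0.06994822174
= 0.6295339957 g/L
Extracted = 9.0 - 0.6295339957 = 8.370466004 g/L
Extraction % = 8.370466004 / 9.0 * 100
= 93.0052%


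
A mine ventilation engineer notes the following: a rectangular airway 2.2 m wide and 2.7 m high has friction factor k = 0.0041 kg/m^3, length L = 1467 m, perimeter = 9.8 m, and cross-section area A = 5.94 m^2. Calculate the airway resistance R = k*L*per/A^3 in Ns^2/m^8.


Compute the numerator:
k * L * per = 0.0041 * 1467 * 9.8
= 58.94406
Compute the denominator:
A^3 = 5.94^3 = 209.584584
Resistance:
R = 58.94406 / 209.584584
= 0.2812 Ns^2/m^8

0.2812 Ns^2/m^8


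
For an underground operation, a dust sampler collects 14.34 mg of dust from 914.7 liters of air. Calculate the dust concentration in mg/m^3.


15.6773 mg/m^3

Convert liters to m^3: 1 m^3 = 1000 L
Concentration = mass / volume * 1000
= 14.34 / 914.7 * 1000
= 0.01567727124 * 1000
= 15.6773 mg/m^3


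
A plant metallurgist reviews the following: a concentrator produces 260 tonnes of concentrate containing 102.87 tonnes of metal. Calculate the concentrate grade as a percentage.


Grade = (metal in concentrate / concentrate mass) * 100
= (102.87 / 260) * 100
= 0.3956538462 * 100
= 39.5654%

39.5654%


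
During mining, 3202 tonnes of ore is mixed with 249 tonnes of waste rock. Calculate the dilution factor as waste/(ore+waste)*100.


7.2153%

Total material = ore + waste
= 3202 + 249 = 3451 tonnes
Dilution = waste / total * 100
= 249 / 3451 * 100
= 0.07215299913 * 100
= 7.2153%


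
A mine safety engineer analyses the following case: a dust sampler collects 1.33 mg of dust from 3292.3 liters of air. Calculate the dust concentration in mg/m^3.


Convert liters to m^3: 1 m^3 = 1000 L
Concentration = mass / volume * 1000
= 1.33 / 3292.3 * 1000
= 0.0004039729065 * 1000
= 0.404 mg/m^3

0.404 mg/m^3


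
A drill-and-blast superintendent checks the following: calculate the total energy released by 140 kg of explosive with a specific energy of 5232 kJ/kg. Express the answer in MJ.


732.48 MJ

Energy = mass * specific_energy / 1000
= 140 * 5232 / 1000
= 732480 / 1000
= 732.48 MJ


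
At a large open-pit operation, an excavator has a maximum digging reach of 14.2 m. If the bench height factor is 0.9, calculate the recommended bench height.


Bench height = reach * factor
= 14.2 * 0.9
= 12.78 m

12.78 m


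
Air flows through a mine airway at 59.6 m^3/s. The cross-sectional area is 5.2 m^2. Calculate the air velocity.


11.4615 m/s

Velocity = flow rate / cross-sectional area
= 59.6 / 5.2
= 11.4615 m/s


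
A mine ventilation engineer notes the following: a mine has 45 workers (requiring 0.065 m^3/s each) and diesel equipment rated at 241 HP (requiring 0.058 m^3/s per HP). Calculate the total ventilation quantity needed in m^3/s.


Airflow for workers:
Q_people = 45 * 0.065 = 2.925 m^3/s
Airflow for diesel equipment:
Q_diesel = 241 * 0.058 = 13.978 m^3/s
Total ventilation:
Q_total = 2.925 + 13.978
= 16.903 m^3/s

16.903 m^3/s


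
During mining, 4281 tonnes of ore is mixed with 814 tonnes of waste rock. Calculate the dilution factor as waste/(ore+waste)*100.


15.9764%

Total material = ore + waste
= 4281 + 814 = 5095 tonnes
Dilution = waste / total * 100
= 814 / 5095 * 100
= 0.159764475 * 100
= 15.9764%


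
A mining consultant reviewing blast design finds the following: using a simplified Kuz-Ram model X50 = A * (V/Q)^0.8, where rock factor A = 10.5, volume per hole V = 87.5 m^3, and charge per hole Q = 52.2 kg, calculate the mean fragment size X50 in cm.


15.873 cm

Compute V/Q:
V/Q = 87.5 / 52.2 = 1.676245211
Raise to the power 0.8:
(V/Q)^0.8 = 1.676245211^0.8 = 1.511715409
Multiply by A:
X50 = 10.5 * 1.511715409
= 15.873 cm


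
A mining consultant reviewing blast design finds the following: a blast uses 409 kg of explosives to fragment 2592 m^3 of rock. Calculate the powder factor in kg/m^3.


0.1578 kg/m^3

Powder factor = explosive mass / rock volume
= 409 / 2592
= 0.1578 kg/m^3


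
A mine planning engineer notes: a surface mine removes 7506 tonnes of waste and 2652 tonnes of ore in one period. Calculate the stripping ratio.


Stripping ratio = waste tonnage / ore tonnage
= 7506 / 2652
= 2.8303

2.8303


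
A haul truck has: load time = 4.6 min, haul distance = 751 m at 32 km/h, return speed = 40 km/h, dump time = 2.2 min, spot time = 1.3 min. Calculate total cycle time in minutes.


10.6346 min

Convert haul speed to m/min: 32 * 1000/60 = 533.3333333 m/min
Haul time = 751 / 533.3333333 = 1.408125 min
Convert return speed to m/min: 40 * 1000/60 = 666.6666667 m/min
Return time = 751 / 666.6666667 = 1.1265 min
Total cycle time:
= 4.6 + 1.408125 + 2.2 + 1.1265 + 1.3
= 10.6346 min


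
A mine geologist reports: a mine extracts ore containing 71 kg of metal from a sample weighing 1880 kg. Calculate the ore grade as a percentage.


Ore grade = (metal mass / ore mass) * 100
= (71 / 1880) * 100
= 0.03776595745 * 100
= 3.7766%

3.7766%


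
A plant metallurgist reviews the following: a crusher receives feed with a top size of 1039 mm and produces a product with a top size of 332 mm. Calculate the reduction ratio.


Reduction ratio = feed size / product size
= 1039 / 332
= 3.1295

3.1295


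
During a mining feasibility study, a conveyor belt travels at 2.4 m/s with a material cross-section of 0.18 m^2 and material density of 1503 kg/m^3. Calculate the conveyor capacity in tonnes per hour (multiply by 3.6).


2337.4656 t/h

Volumetric flow = speed * area
= 2.4 * 0.18 = 0.432 m^3/s
Mass flow = volumetric * density
= 0.432 * 1503 = 649.296 kg/s
Convert to t/h: multiply by 3.6
Capacity = 649.296 * 3.6
= 2337.4656 t/h


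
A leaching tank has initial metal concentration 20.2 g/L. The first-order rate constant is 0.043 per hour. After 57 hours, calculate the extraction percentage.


Compute the exponent:
-k * t = -0.043 * 57 = -2.451
Remaining concentration:
C = 20.2 * exp(-2.451)
= 20.2 * 0.08620733605
= 1.741388188 g/L
Extracted = 20.2 - 1.741388188 = 18.45861181 g/L
Extraction % = 18.45861181 / 20.2 * 100
= 91.3793%

91.3793%


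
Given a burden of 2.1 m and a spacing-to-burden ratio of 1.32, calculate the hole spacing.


Spacing = burden * ratio
= 2.1 * 1.32
= 2.772 m

2.772 m


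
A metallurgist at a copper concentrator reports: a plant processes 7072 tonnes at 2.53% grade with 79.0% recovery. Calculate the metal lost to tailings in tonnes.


37.5735 tonnes

Total metal in feed:
= 7072 * 2.53 / 100 = 178.9216 tonnes
Metal recovered:
= 178.9216 * 79.0 / 100 = 141.348064 tonnes
Metal lost to tailings:
= 178.9216 - 141.348064
= 37.5735 tonnes


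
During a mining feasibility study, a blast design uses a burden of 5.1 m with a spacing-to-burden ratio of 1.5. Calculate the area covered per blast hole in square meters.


First, find the spacing:
Spacing = burden * ratio = 5.1 * 1.5
= 7.65 m
Then, calculate the area:
Area = burden * spacing = 5.1 * 7.65
= 39.015 m^2

39.015 m^2


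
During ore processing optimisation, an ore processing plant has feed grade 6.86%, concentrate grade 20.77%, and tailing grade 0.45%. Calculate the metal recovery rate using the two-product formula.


95.5095%

Using the two-product formula:
R = 100 * c * (f - t) / (f * (c - t))
Numerator = 100 * 20.77 * (6.86 - 0.45)
= 100 * 20.77 * 6.41
= 13313.57
Denominator = 6.86 * (20.77 - 0.45)
= 6.86 * 20.32
= 139.3952
R = 13313.57 / 139.3952
= 95.5095%


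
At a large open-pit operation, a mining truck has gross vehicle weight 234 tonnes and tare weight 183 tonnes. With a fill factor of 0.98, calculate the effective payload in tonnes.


49.98 tonnes

Maximum payload = gross - tare
= 234 - 183 = 51 tonnes
Effective payload = max payload * fill factor
= 51 * 0.98
= 49.98 tonnes


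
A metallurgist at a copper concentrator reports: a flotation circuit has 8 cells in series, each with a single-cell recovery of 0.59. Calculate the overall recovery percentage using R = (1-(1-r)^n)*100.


Complement of single-cell recovery:
1 - r = 1 - 0.59 = 0.41
Raise to power n:
(1 - r)^8 = 0.41^8 = 0.0007984925229
Overall recovery:
R = (1 - 0.0007984925229) * 100
= 99.9202%

99.9202%


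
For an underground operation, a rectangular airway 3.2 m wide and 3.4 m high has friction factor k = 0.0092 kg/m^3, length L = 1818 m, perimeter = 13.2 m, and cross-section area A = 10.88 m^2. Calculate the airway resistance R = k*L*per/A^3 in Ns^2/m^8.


0.1714 Ns^2/m^8

Compute the numerator:
k * L * per = 0.0092 * 1818 * 13.2
= 220.77792
Compute the denominator:
A^3 = 10.88^3 = 1287.913472
Resistance:
R = 220.77792 / 1287.913472
= 0.1714 Ns^2/m^8


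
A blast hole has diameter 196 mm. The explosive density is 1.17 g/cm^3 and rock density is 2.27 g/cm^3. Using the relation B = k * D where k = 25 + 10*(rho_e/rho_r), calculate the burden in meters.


5.9102 m

First, compute k:
rho_e / rho_r = 1.17 / 2.27 = 0.5154185022
k = 25 + 10 * 0.5154185022 = 30.15418502
Then, compute burden:
B = k * D / 1000 = 30.15418502 * 196 / 1000
= 5910.220264 / 1000
= 5.9102 m


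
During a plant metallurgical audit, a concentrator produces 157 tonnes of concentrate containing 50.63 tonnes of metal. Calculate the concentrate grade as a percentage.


32.2484%

Grade = (metal in concentrate / concentrate mass) * 100
= (50.63 / 157) * 100
= 0.3224840764 * 100
= 32.2484%


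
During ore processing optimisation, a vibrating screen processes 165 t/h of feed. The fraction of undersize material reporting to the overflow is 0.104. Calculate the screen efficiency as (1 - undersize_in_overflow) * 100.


Screen efficiency = (1 - fraction of undersize in overflow) * 100
= (1 - 0.104) * 100
= 0.896 * 100
= 89.6%

89.6%


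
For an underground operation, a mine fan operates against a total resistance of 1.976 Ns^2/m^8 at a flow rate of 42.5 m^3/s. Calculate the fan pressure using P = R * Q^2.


Compute Q^2:
Q^2 = 42.5^2 = 1806.25
Compute pressure:
P = R * Q^2 = 1.976 * 1806.25
= 3569.15 Pa

3569.15 Pa


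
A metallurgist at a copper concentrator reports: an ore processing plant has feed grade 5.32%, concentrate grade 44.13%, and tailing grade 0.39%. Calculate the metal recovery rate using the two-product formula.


Using the two-product formula:
R = 100 * c * (f - t) / (f * (c - t))
Numerator = 100 * 44.13 * (5.32 - 0.39)
= 100 * 44.13 * 4.93
= 21756.09
Denominator = 5.32 * (44.13 - 0.39)
= 5.32 * 43.74
= 232.6968
R = 21756.09 / 232.6968
= 93.4954%

93.4954%


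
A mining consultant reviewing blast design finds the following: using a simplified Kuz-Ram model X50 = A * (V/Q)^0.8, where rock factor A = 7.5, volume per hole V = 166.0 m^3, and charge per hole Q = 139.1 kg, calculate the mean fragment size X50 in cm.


8.6394 cm

Compute V/Q:
V/Q = 166.0 / 139.1 = 1.193386053
Raise to the power 0.8:
(V/Q)^0.8 = 1.193386053^0.8 = 1.151926492
Multiply by A:
X50 = 7.5 * 1.151926492
= 8.6394 cm


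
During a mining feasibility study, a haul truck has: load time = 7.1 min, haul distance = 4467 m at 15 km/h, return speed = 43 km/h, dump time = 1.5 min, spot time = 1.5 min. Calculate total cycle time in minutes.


Convert haul speed to m/min: 15 * 1000/60 = 250 m/min
Haul time = 4467 / 250 = 17.868 min
Convert return speed to m/min: 43 * 1000/60 = 716.6666667 m/min
Return time = 4467 / 716.6666667 = 6.233023256 min
Total cycle time:
= 7.1 + 17.868 + 1.5 + 6.233023256 + 1.5
= 34.201 min

34.201 min


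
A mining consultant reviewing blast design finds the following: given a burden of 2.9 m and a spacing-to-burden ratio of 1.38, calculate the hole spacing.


4.002 m

Spacing = burden * ratio
= 2.9 * 1.38
= 4.002 m


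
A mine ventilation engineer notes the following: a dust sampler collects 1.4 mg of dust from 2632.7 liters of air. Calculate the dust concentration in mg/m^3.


0.5318 mg/m^3

Convert liters to m^3: 1 m^3 = 1000 L
Concentration = mass / volume * 1000
= 1.4 / 2632.7 * 1000
= 0.0005317734645 * 1000
= 0.5318 mg/m^3


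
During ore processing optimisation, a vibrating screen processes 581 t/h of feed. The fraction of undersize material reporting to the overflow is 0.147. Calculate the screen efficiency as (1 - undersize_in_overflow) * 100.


Screen efficiency = (1 - fraction of undersize in overflow) * 100
= (1 - 0.147) * 100
= 0.853 * 100
= 85.3%

85.3%


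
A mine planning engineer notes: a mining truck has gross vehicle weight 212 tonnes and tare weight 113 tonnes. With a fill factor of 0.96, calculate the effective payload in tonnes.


95.04 tonnes

Maximum payload = gross - tare
= 212 - 113 = 99 tonnes
Effective payload = max payload * fill factor
= 99 * 0.96
= 95.04 tonnes
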